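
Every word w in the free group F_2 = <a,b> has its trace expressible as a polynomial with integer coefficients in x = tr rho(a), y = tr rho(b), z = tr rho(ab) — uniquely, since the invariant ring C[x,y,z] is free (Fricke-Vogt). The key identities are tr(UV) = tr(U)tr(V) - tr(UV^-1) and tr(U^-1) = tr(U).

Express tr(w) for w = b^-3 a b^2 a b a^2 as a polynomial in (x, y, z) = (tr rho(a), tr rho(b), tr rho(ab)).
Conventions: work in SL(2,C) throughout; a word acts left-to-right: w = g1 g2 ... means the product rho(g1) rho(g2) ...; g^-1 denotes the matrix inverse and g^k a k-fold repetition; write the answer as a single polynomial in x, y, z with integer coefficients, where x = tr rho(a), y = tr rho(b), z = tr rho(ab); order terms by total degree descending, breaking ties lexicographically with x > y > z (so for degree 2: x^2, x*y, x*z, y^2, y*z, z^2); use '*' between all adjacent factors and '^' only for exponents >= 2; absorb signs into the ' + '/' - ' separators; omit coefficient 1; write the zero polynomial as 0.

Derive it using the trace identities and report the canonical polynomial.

use: tr(b a b a) = tr(b a) tr(b a) - tr(1) = z^2 - 2
tr(b a b) = tr(b) tr(a b) - tr(a) = y*z - x
tr(a b a^2 b) = tr(a) tr(b a b a) - tr(b a b) = x*z^2 - y*z - x
tr(a b a) = tr(a) tr(b a) - tr(b) = x*z - y
apply: tr(a b a^2) = tr(a) tr(a b a) - tr(a b) = x^2*z - x*y - z
tr(a b^2 a b a) = tr(b) tr(a b a^2 b) - tr(a b a^2) = x*y*z^2 - x^2*z - y^2*z + z
tr(a b^2 a b) = tr(b) tr(a b a b) - tr(a b a) = y*z^2 - x*z - y
use: tr(a b^2 a b a^2) = tr(a) tr(a b^2 a b a) - tr(a b^2 a b) = x^2*y*z^2 - x^3*z - x*y^2*z - y*z^2 + 2*x*z + y
apply: tr(a b a b a b) = tr(a b a b) tr(a b) - tr(b a) = z^3 - 3*z
apply: tr(b a b^2 a b a) = tr(b) tr(a b a b a b) - tr(a b a b a) = y*z^3 - x*z^2 - 2*y*z + x
apply: tr(b^2) = tr(b) tr(b) - tr(1) = y^2 - 2
use: tr(a b^2 a) = tr(a) tr(b^2 a) - tr(b^2) = x*y*z - x^2 - y^2 + 2
tr(b a b^2 a b) = tr(b) tr(a b^2 a b) - tr(a b^2 a) = y^2*z^2 - 2*x*y*z + x^2 - 2
tr(a b^2 a b a^2 b) = tr(a) tr(b a b^2 a b a) - tr(b a b^2 a b) = x*y*z^3 - x^2*z^2 - y^2*z^2 + 2
use: tr(b^-1 a b^2 a b a^2) = tr(a b^2 a b a^2) tr(b) - tr(a b^2 a b a^2 b) = x^2*y^2*z^2 - x^3*y*z - x*y^3*z - x*y*z^3 + x^2*z^2 + 2*x*y*z + y^2 - 2
tr(b^-2 a b^2 a b a^2) = tr(b^-1 a b^2 a b a^2) tr(b) - tr(b^-1 a b^2 a b a^2 b) = x^2*y^3*z^2 - x^3*y^2*z - x*y^4*z - x*y^2*z^3 + x^3*z + 3*x*y^2*z + y^3 + y*z^2 - 2*x*z - 3*y
tr(b^-3 a b^2 a b a^2) = tr(b^-2 a b^2 a b a^2) tr(b) - tr(b^-2 a b^2 a b a^2 b) = x^2*y^4*z^2 - x^3*y^3*z - x*y^5*z - x*y^3*z^3 - x^2*y^2*z^2 + 2*x^3*y*z + 4*x*y^3*z + x*y*z^3 - x^2*z^2 + y^4 + y^2*z^2 - 4*x*y*z - 4*y^2 + 2

x^2*y^4*z^2 - x^3*y^3*z - x*y^5*z - x*y^3*z^3 - x^2*y^2*z^2 + 2*x^3*y*z + 4*x*y^3*z + x*y*z^3 - x^2*z^2 + y^4 + y^2*z^2 - 4*x*y*z - 4*y^2 + 2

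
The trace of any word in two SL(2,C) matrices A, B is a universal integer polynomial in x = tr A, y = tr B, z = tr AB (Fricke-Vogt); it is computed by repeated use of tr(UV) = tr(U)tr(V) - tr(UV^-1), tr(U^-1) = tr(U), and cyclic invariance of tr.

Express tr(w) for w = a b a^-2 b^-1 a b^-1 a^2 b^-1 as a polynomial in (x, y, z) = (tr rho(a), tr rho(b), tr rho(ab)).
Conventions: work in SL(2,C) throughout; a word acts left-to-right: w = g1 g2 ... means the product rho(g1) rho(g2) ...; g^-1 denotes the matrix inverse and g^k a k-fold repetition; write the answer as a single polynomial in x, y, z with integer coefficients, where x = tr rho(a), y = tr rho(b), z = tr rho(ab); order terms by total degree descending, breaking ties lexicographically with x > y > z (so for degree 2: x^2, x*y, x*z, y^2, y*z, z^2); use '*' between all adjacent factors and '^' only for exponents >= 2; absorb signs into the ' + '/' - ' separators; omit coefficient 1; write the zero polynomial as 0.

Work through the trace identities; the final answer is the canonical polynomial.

-x^5*y^3*z + x^6*y^2 + x^4*y^4 + 3*x^4*y^2*z^2 - 2*x^5*y*z - x^3*y^3*z - 3*x^3*y*z^3 - 5*x^4*y^2 + x^4*z^2 - x^2*y^4 - x^2*y^2*z^2 + x^2*z^4 + 9*x^3*y*z + x*y^3*z + x*y*z^3 + 5*x^2*y^2 - 4*x^2*z^2 - 5*x*y*z - x^2 - y^2 + 2

tr(a b a) = tr(a) tr(b a) - tr(b)   [square of a] = x*z - y
use: tr(a^3 b) = tr(a) tr(a b a) - tr(a b)   [square of a] = x^2*z - x*y - z
apply: tr(b^2 a) = tr(b) tr(a b) - tr(a)   [square of b] = y*z - x
use: tr(b^2) = tr(b) tr(b) - tr(1)   [square of b] = y^2 - 2
apply: tr(a b^2 a) = tr(a) tr(b^2 a) - tr(b^2)   [square of a] = x*y*z - x^2 - y^2 + 2
use: tr(b^2 a^3) = tr(a) tr(a b^2 a) - tr(a b^2)   [square of a] = x^2*y*z - x^3 - x*y^2 - y*z + 3*x
tr(b a^4 b) = tr(a) tr(b^2 a^3) - tr(b^2 a^2)   [square of a] = x^3*y*z - x^4 - x^2*y^2 - 2*x*y*z + 4*x^2 + y^2 - 2
use: tr(b a b a) = tr(a b) tr(a b) - tr(1)   [split at a repeated a] = z^2 - 2
tr(b a b a^2) = tr(a) tr(b a b a) - tr(b a b)   [square of a] = x*z^2 - y*z - x
apply: tr(b a b a^3) = tr(a) tr(b a b a^2) - tr(b a b a)   [square of a] = x^2*z^2 - x*y*z - x^2 - z^2 + 2
apply: tr(b a^4 b a) = tr(a) tr(b a b a^3) - tr(b a b a^2)   [square of a] = x^3*z^2 - x^2*y*z - x^3 - 2*x*z^2 + y*z + 3*x
tr(a^4 b a^-1 b) = tr(b a^4 b) tr(a) - tr(b a^4 b a)   [inverse elimination on a] = x^4*y*z - x^5 - x^3*y^2 - x^3*z^2 - x^2*y*z + 5*x^3 + x*y^2 + 2*x*z^2 - y*z - 5*x
use: tr(a b a^-1 b^-1 a^3) = tr(a^4 b a^-1) tr(b) - tr(a^4 b a^-1 b)   [inverse elimination on b] = -x^4*y*z + x^5 + x^3*y^2 + x^3*z^2 + 2*x^2*y*z - 5*x^3 - 2*x*y^2 - 2*x*z^2 + 5*x
tr(a^3 b a) = tr(a) tr(a^2 b a) - tr(a^2 b)   [square of a] = x^3*z - x^2*y - 2*x*z + y
apply: tr(b a b a b a) = tr(b a) tr(b a b a) - tr(b^-1 a^-1)   [split at a repeated b] = z^3 - 3*z
use: tr(b a b a b) = tr(b) tr(a b a b) - tr(a b a)   [square of b] = y*z^2 - x*z - y
use: tr(b a b a b a^2) = tr(a) tr(b a b a b a) - tr(b a b a b)   [square of a] = x*z^3 - y*z^2 - 2*x*z + y
tr(a^3 b a b a b) = tr(a) tr(b a b a b a^2) - tr(b a b a b a)   [square of a] = x^2*z^3 - x*y*z^2 - 2*x^2*z - z^3 + x*y + 3*z
tr(b^-1 a^3 b a b a) = tr(a^3 b a b a) tr(b) - tr(a^3 b a b a b)   [inverse elimination on b] = x^3*y*z^2 - x^2*y^2*z - x^2*z^3 - x^3*y - x*y*z^2 + 2*x^2*z + y^2*z + z^3 + 2*x*y - 3*z
apply: tr(a b a^-1 b^-1 a^3 b) = tr(b^-1 a^3 b a b) tr(a) - tr(b^-1 a^3 b a b a)   [inverse elimination on a] = -x^3*y*z^2 + x^4*z + x^2*y^2*z + x^2*z^3 + x*y*z^2 - 4*x^2*z - y^2*z - z^3 - x*y + 3*z
tr(a^-1 b^-1 a^3 b^-1 a b) = tr(a b a^-1 b^-1 a^3) tr(b) - tr(a b a^-1 b^-1 a^3 b)   [inverse elimination on b] = -x^4*y^2*z + x^5*y + x^3*y^3 + 2*x^3*y*z^2 - x^4*z + x^2*y^2*z - x^2*z^3 - 5*x^3*y - 2*x*y^3 - 3*x*y*z^2 + 4*x^2*z + y^2*z + z^3 + 6*x*y - 3*z
tr(a^2) = tr(a) tr(a) - tr(1)   [square of a] = x^2 - 2
use: tr(a^3) = tr(a) tr(a^2) - tr(a)   [square of a] = x^3 - 3*x
apply: tr(a^4) = tr(a) tr(a^3) - tr(a^2)   [square of a] = x^4 - 4*x^2 + 2
tr(a^3 b^-1 a) = tr(a^4) tr(b) - tr(a^4 b)   [inverse elimination on b] = x^4*y - x^3*z - 3*x^2*y + 2*x*z + y
tr(a^2 b^-1 a b a^-2 b^-1 a) = tr(a^-1 b^-1 a^3 b^-1 a b) tr(a) - tr(a^-1 b^-1 a^3 b^-1 a b a)   [inverse elimination on a] = -x^5*y^2*z + x^6*y + x^4*y^3 + 2*x^4*y*z^2 - x^5*z + x^3*y^2*z - x^3*z^3 - 6*x^4*y - 2*x^2*y^3 - 3*x^2*y*z^2 + 5*x^3*z + x*y^2*z + x*z^3 + 9*x^2*y - 5*x*z - y
apply: tr(a b^2 a^2 b) = tr(b) tr(a^2 b a b) - tr(a^2 b a)   [square of b] = x*y*z^2 - x^2*z - y^2*z + z
tr(b a^2 b^-1 a b) = tr(a b^2 a^2) tr(b) - tr(a b^2 a^2 b)   [inverse elimination on b] = x^2*y^2*z - x^3*y - x*y^3 - x*y*z^2 + x^2*z + 3*x*y - z
use: tr(b a^2 b^-1 a b a) = tr(a b a b a^2) tr(b) - tr(a b a b a^2 b)   [inverse elimination on b] = x^2*y*z^2 - x*y^2*z - x*z^3 - x^2*y + 2*x*z + y
tr(b a^2 b^-1 a b a^-1) = tr(b a^2 b^-1 a b) tr(a) - tr(b a^2 b^-1 a b a)   [inverse elimination on a] = x^3*y^2*z - x^4*y - x^2*y^3 - 2*x^2*y*z^2 + x^3*z + x*y^2*z + x*z^3 + 4*x^2*y - 3*x*z - y
apply: tr(b^2 a b) = tr(b) tr(a b^2) - tr(a b)   [square of b] = y^2*z - x*y - z
tr(a b^2 a b a) = tr(a) tr(b^2 a b a) - tr(b^2 a b)   [square of a] = x*y*z^2 - x^2*z - y^2*z + z
apply: tr(b a b a^3 b) = tr(a) tr(a b^2 a b a) - tr(a b^2 a b)   [square of a] = x^2*y*z^2 - x^3*z - x*y^2*z - y*z^2 + 2*x*z + y
apply: tr(b a b a^3 b a^-1) = tr(b a b a^3 b) tr(a) - tr(b a b a^3 b a)   [inverse elimination on a] = x^3*y*z^2 - x^4*z - x^2*y^2*z - x^2*z^3 + 4*x^2*z + z^3 - 3*z
apply: tr(a b a^-2 b a b a^2) = tr(b a b a^3 b a^-1) tr(a) - tr(b a b a^3 b)   [inverse elimination on a] = x^4*y*z^2 - x^5*z - x^3*y^2*z - x^3*z^3 - x^2*y*z^2 + 5*x^3*z + x*y^2*z + x*z^3 + y*z^2 - 5*x*z - y
tr(b a b^2 a b a) = tr(b) tr(a b a b a b) - tr(a b a b a)   [square of b] = y*z^3 - x*z^2 - 2*y*z + x
apply: tr(b a b^2 a b) = tr(b) tr(a b^2 a b) - tr(a b^2 a)   [square of b] = y^2*z^2 - 2*x*y*z + x^2 - 2
use: tr(b a b a^2 b a b) = tr(a) tr(b a b^2 a b a) - tr(b a b^2 a b)   [square of a] = x*y*z^3 - x^2*z^2 - y^2*z^2 + 2
tr(b a b a b a b a) = tr(b a) tr(b a b a b a) - tr(b^-1 a^-1 b^-1 a^-1)   [split at a repeated b] = z^4 - 4*z^2 + 2
tr(b a b a^2 b a b a) = tr(a) tr(b a b a b a b a) - tr(b a b a b a b)   [square of a] = x*z^4 - y*z^3 - 3*x*z^2 + 2*y*z + x
tr(a^-1 b a b a^2 b a b) = tr(b a b a^2 b a b) tr(a) - tr(b a b a^2 b a b a)   [inverse elimination on a] = x^2*y*z^3 - x^3*z^2 - x*y^2*z^2 - x*z^4 + y*z^3 + 3*x*z^2 - 2*y*z + x
apply: tr(a b a^-2 b a b a^2 b) = tr(a^-1 b a b a^2 b a b) tr(a) - tr(a^-1 b a b a^2 b a b a)   [inverse elimination on a] = x^3*y*z^3 - x^4*z^2 - x^2*y^2*z^2 - x^2*z^4 + 4*x^2*z^2 + y^2*z^2 - 2*x*y*z + x^2 - 2
tr(a b a^2 b^-1 a b a^-2 b) = tr(a b a^-2 b a b a^2) tr(b) - tr(a b a^-2 b a b a^2 b)   [inverse elimination on b] = x^4*y^2*z^2 - x^5*y*z - x^3*y^3*z - 2*x^3*y*z^3 + x^4*z^2 + x^2*z^4 + 5*x^3*y*z + x*y^3*z + x*y*z^3 - 4*x^2*z^2 - 3*x*y*z - x^2 - y^2 + 2
use: tr(a^2 b^-1 a b a^-2 b^-1 a b) = tr(a b a^2 b^-1 a b a^-2) tr(b) - tr(a b a^2 b^-1 a b a^-2 b)   [inverse elimination on b] = -x^4*y^2*z^2 + x^5*y*z + 2*x^3*y^3*z + 2*x^3*y*z^3 - x^4*y^2 - x^4*z^2 - x^2*y^4 - 2*x^2*y^2*z^2 - x^2*z^4 - 4*x^3*y*z + 4*x^2*y^2 + 4*x^2*z^2 + x^2 - 2
use: tr(a b a^-2 b^-1 a b^-1 a^2 b^-1) = tr(a^2 b^-1 a b a^-2 b^-1 a) tr(b) - tr(a^2 b^-1 a b a^-2 b^-1 a b)   [inverse elimination on b] = -x^5*y^3*z + x^6*y^2 + x^4*y^4 + 3*x^4*y^2*z^2 - 2*x^5*y*z - x^3*y^3*z - 3*x^3*y*z^3 - 5*x^4*y^2 + x^4*z^2 - x^2*y^4 - x^2*y^2*z^2 + x^2*z^4 + 9*x^3*y*z + x*y^3*z + x*y*z^3 + 5*x^2*y^2 - 4*x^2*z^2 - 5*x*y*z - x^2 - y^2 + 2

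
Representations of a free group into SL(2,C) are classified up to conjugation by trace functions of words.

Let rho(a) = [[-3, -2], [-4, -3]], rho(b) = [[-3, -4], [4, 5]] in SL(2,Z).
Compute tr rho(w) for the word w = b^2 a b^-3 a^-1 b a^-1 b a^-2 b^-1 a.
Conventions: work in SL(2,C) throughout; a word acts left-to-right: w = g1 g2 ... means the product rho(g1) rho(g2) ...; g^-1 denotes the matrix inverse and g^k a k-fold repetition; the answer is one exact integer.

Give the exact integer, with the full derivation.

rho(b) = [[-3, -4], [4, 5]]
... * rho(b) = [[-3, -4], [4, 5]]  ->  [[-7, -8], [8, 9]]
... * rho(a) = [[-3, -2], [-4, -3]]  ->  [[53, 38], [-60, -43]]
... * rho(b^-1) = [[5, 4], [-4, -3]]  ->  [[113, 98], [-128, -111]]
... * rho(b^-1) = [[5, 4], [-4, -3]]  ->  [[173, 158], [-196, -179]]
... * rho(b^-1) = [[5, 4], [-4, -3]]  ->  [[233, 218], [-264, -247]]
... * rho(a^-1) = [[-3, 2], [4, -3]]  ->  [[173, -188], [-196, 213]]
... * rho(b) = [[-3, -4], [4, 5]]  ->  [[-1271, -1632], [1440, 1849]]
... * rho(a^-1) = [[-3, 2], [4, -3]]  ->  [[-2715, 2354], [3076, -2667]]
... * rho(b) = [[-3, -4], [4, 5]]  ->  [[17561, 22630], [-19896, -25639]]
... * rho(a^-1) = [[-3, 2], [4, -3]]  ->  [[37837, -32768], [-42868, 37125]]
... * rho(a^-1) = [[-3, 2], [4, -3]]  ->  [[-244583, 173978], [277104, -197111]]
... * rho(b^-1) = [[5, 4], [-4, -3]]  ->  [[-1918827, -1500266], [2173964, 1699749]]
... * rho(a) = [[-3, -2], [-4, -3]]  ->  [[11757545, 8338452], [-13320888, -9447175]]
tr = 11757545 + -9447175 = 2310370

2310370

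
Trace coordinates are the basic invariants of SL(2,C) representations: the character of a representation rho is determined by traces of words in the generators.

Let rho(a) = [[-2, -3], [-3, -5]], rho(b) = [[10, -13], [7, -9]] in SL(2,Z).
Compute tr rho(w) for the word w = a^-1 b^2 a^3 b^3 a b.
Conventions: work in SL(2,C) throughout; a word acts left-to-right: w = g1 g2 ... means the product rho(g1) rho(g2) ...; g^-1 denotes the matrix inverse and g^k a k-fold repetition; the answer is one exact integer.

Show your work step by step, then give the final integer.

rho(a^-1) = [[-5, 3], [3, -2]]
... * rho(b) = [[10, -13], [7, -9]]  ->  [[-29, 38], [16, -21]]
... * rho(b) = [[10, -13], [7, -9]]  ->  [[-24, 35], [13, -19]]
... * rho(a) = [[-2, -3], [-3, -5]]  ->  [[-57, -103], [31, 56]]
... * rho(a) = [[-2, -3], [-3, -5]]  ->  [[423, 686], [-230, -373]]
... * rho(a) = [[-2, -3], [-3, -5]]  ->  [[-2904, -4699], [1579, 2555]]
... * rho(b) = [[10, -13], [7, -9]]  ->  [[-61933, 80043], [33675, -43522]]
... * rho(b) = [[10, -13], [7, -9]]  ->  [[-59029, 84742], [32096, -46077]]
... * rho(b) = [[10, -13], [7, -9]]  ->  [[2904, 4699], [-1579, -2555]]
... * rho(a) = [[-2, -3], [-3, -5]]  ->  [[-19905, -32207], [10823, 17512]]
... * rho(b) = [[10, -13], [7, -9]]  ->  [[-424499, 548628], [230814, -298307]]
tr = -424499 + -298307 = -722806

-722806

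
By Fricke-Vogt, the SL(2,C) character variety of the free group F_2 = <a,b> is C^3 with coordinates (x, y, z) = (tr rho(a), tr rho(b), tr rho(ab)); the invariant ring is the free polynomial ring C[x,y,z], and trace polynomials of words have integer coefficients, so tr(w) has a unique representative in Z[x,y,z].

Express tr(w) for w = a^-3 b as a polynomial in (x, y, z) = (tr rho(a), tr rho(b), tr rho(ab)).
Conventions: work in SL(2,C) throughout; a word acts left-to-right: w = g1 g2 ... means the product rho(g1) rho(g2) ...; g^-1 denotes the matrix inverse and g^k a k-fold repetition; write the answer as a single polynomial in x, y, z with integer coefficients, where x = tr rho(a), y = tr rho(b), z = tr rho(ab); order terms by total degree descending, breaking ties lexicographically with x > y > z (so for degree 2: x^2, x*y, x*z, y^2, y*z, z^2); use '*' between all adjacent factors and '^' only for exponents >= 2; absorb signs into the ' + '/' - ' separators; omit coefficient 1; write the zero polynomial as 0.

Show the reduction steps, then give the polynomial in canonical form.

tr(b a^-1) = tr(b)*tr(a) - tr(b a) = x*y - z
use: tr(a^-2 b) = tr(b a^-1)*tr(a) - tr(b) = x^2*y - x*z - y
tr(a^-3 b) = tr(a^-2 b)*tr(a) - tr(a^-2 b a) = x^3*y - x^2*z - 2*x*y + z

x^3*y - x^2*z - 2*x*y + z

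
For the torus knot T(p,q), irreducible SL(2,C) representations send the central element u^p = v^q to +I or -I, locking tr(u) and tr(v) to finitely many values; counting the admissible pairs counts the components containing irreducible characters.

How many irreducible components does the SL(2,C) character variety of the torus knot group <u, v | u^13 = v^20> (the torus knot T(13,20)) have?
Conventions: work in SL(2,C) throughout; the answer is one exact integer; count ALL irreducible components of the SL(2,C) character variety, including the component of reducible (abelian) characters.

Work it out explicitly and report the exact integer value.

115

For T(13,20): irreducibility forces the central element u^13 = v^20 to one of +I, -I.
So on each irreducible component the traces are pinned: tr(u) = 2*cos(pi*alpha/13) with 1 <= alpha <= 12, tr(v) = 2*cos(pi*beta/20) with 1 <= beta <= 19.
u^13 = (-1)^alpha I and v^20 = (-1)^beta I must agree, so alpha and beta have equal parity.
Counting: 6 odd alphas x 10 odd betas + 6 even alphas x 9 even betas = 60 + 54 = 114.
Total: 114 irreducible-character components + 1 reducible (abelian) component = 115.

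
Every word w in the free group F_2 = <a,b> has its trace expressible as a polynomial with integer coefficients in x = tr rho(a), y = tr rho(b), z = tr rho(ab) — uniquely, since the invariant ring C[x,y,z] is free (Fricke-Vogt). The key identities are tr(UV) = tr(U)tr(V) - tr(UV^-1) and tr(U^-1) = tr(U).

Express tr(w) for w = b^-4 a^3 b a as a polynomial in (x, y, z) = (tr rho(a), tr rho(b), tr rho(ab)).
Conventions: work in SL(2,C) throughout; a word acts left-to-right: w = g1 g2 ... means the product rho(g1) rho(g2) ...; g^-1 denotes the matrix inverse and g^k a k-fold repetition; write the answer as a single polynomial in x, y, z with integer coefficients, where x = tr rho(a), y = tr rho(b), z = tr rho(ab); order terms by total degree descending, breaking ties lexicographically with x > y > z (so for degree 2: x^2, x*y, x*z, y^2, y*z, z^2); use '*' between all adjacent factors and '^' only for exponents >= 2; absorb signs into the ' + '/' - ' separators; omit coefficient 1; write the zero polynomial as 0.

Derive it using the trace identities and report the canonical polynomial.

trace(a b a) = trace(a) * trace(b a) - trace(b) = x*z - y
and trace(a^2 b a) = trace(a) * trace(a b a) - trace(a b) = x^2*z - x*y - z
and trace(a^3 b a) = trace(a) * trace(a^2 b a) - trace(a^2 b) = x^3*z - x^2*y - 2*x*z + y
trace(b a b a) = trace(b a) * trace(b a) - trace(1)   [split at repeated b] = z^2 - 2
trace(b a b) = trace(b) * trace(a b) - trace(a) = y*z - x
trace(a b a b a) = trace(a) * trace(b a b a) - trace(b a b) = x*z^2 - y*z - x
next, trace(a^3 b a b) = trace(a) * trace(a b a b a) - trace(a b a b) = x^2*z^2 - x*y*z - x^2 - z^2 + 2
trace(b^-1 a^3 b a) = trace(a^3 b a) * trace(b) - trace(a^3 b a b) = x^3*y*z - x^2*y^2 - x^2*z^2 - x*y*z + x^2 + y^2 + z^2 - 2
and trace(a^3 b a b^-2) = trace(b^-1 a^3 b a) * trace(b) - trace(b^-1 a^3 b a b) = x^3*y^2*z - x^2*y^3 - x^2*y*z^2 - x^3*z - x*y^2*z + 2*x^2*y + y^3 + y*z^2 + 2*x*z - 3*y
trace(a^3 b a b^-3) = trace(a^3 b a b^-2) * trace(b) - trace(a^3 b a b^-1) = x^3*y^3*z - x^2*y^4 - x^2*y^2*z^2 - 2*x^3*y*z - x*y^3*z + 3*x^2*y^2 + x^2*z^2 + y^4 + y^2*z^2 + 3*x*y*z - x^2 - 4*y^2 - z^2 + 2
trace(b^-4 a^3 b a) = trace(a^3 b a b^-3) * trace(b) - trace(a^3 b a b^-2) = x^3*y^4*z - x^2*y^5 - x^2*y^3*z^2 - 3*x^3*y^2*z - x*y^4*z + 4*x^2*y^3 + 2*x^2*y*z^2 + y^5 + y^3*z^2 + x^3*z + 4*x*y^2*z - 3*x^2*y - 5*y^3 - 2*y*z^2 - 2*x*z + 5*y

x^3*y^4*z - x^2*y^5 - x^2*y^3*z^2 - 3*x^3*y^2*z - x*y^4*z + 4*x^2*y^3 + 2*x^2*y*z^2 + y^5 + y^3*z^2 + x^3*z + 4*x*y^2*z - 3*x^2*y - 5*y^3 - 2*y*z^2 - 2*x*z + 5*y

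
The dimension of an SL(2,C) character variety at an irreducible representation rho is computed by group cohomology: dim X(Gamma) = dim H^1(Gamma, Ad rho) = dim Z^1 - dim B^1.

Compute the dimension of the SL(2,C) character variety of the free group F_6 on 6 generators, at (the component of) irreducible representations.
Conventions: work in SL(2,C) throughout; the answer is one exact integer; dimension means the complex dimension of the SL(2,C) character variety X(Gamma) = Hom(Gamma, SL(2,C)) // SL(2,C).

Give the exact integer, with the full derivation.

15

Here Gamma is free of rank 6 — no relator constrains a cocycle.
Z^1(Gamma, Ad rho) = (sl_2)^6: a cocycle is a free choice of one sl_2 vector per generator, so dim Z^1 = 3*6 = 18.
Irreducibility makes the coboundary map sl_2 -> Z^1 injective (trivial centralizer), so dim B^1 = 3.
dim X = dim H^1 = dim Z^1 - dim B^1 = 18 - 3 = 15.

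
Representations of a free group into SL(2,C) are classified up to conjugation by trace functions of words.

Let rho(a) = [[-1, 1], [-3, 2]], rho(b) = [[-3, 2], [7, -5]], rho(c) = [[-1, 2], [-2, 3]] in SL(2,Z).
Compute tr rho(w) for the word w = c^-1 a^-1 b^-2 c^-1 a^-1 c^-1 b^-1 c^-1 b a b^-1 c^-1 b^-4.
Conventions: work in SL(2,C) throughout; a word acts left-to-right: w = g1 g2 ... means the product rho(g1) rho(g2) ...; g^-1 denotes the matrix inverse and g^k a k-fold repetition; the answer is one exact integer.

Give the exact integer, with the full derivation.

-14648402

rho(c^-1) = [[3, -2], [2, -1]]
... * rho(a^-1) = [[2, -1], [3, -1]]  ->  [[0, -1], [1, -1]]
... * rho(b^-1) = [[-5, -2], [-7, -3]]  ->  [[7, 3], [2, 1]]
... * rho(b^-1) = [[-5, -2], [-7, -3]]  ->  [[-56, -23], [-17, -7]]
... * rho(c^-1) = [[3, -2], [2, -1]]  ->  [[-214, 135], [-65, 41]]
... * rho(a^-1) = [[2, -1], [3, -1]]  ->  [[-23, 79], [-7, 24]]
... * rho(c^-1) = [[3, -2], [2, -1]]  ->  [[89, -33], [27, -10]]
... * rho(b^-1) = [[-5, -2], [-7, -3]]  ->  [[-214, -79], [-65, -24]]
... * rho(c^-1) = [[3, -2], [2, -1]]  ->  [[-800, 507], [-243, 154]]
... * rho(b) = [[-3, 2], [7, -5]]  ->  [[5949, -4135], [1807, -1256]]
... * rho(a) = [[-1, 1], [-3, 2]]  ->  [[6456, -2321], [1961, -705]]
... * rho(b^-1) = [[-5, -2], [-7, -3]]  ->  [[-16033, -5949], [-4870, -1807]]
... * rho(c^-1) = [[3, -2], [2, -1]]  ->  [[-59997, 38015], [-18224, 11547]]
... * rho(b^-1) = [[-5, -2], [-7, -3]]  ->  [[33880, 5949], [10291, 1807]]
... * rho(b^-1) = [[-5, -2], [-7, -3]]  ->  [[-211043, -85607], [-64104, -26003]]
... * rho(b^-1) = [[-5, -2], [-7, -3]]  ->  [[1654464, 678907], [502541, 206217]]
... * rho(b^-1) = [[-5, -2], [-7, -3]]  ->  [[-13024669, -5345649], [-3956224, -1623733]]
tr = -13024669 + -1623733 = -14648402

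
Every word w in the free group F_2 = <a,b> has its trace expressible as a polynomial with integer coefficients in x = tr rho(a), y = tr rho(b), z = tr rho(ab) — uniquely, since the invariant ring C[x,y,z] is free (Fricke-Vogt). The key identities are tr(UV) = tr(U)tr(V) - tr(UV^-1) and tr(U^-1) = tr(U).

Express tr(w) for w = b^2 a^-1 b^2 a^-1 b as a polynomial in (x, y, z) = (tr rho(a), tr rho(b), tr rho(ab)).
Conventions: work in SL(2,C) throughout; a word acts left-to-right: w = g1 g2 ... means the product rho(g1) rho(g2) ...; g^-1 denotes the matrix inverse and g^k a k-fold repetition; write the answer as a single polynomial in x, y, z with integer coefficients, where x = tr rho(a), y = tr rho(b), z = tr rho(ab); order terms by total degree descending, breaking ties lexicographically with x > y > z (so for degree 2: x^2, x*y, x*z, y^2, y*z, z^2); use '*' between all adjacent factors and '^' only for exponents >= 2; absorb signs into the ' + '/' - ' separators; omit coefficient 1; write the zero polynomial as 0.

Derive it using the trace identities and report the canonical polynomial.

x^2*y^5 - 2*x*y^4*z - 3*x^2*y^3 + y^3*z^2 + 4*x*y^2*z + 2*x^2*y - y*z^2 - x*z - y

tr(b^2) = tr(b) tr(b) - tr(1) = y^2 - 2
tr(b^3) = tr(b) tr(b^2) - tr(b) = y^3 - 3*y
next, tr(b^4) = tr(b) tr(b^3) - tr(b^2) = y^4 - 4*y^2 + 2
and tr(b^5) = tr(b) tr(b^4) - tr(b^3) = y^5 - 5*y^3 + 5*y
and tr(b a b) = tr(b) tr(a b) - tr(a) = y*z - x
next, tr(b^2 a b) = tr(b) tr(b a b) - tr(b a) = y^2*z - x*y - z
tr(b a b^3) = tr(b) tr(b^2 a b) - tr(b^2 a) = y^3*z - x*y^2 - 2*y*z + x
next, tr(b^5 a) = tr(b) tr(b a b^3) - tr(b a b^2) = y^4*z - x*y^3 - 3*y^2*z + 2*x*y + z
and tr(b^3 a^-1 b^2) = tr(b^5) tr(a) - tr(b^5 a) = x*y^5 - y^4*z - 4*x*y^3 + 3*y^2*z + 3*x*y - z
tr(a b a b) = tr(b a) tr(b a) - tr(1) = z^2 - 2
tr(a b a) = tr(a) tr(b a) - tr(b) = x*z - y
and tr(a b^2 a b) = tr(b) tr(a b a b) - tr(a b a) = y*z^2 - x*z - y
and tr(a b^2 a) = tr(a) tr(b^2 a) - tr(b^2) = x*y*z - x^2 - y^2 + 2
tr(a b^2 a b^2) = tr(b) tr(a b^2 a b) - tr(a b^2 a) = y^2*z^2 - 2*x*y*z + x^2 - 2
next, tr(b^2 a b^3 a) = tr(b) tr(a b^2 a b^2) - tr(a b^2 a b) = y^3*z^2 - 2*x*y^2*z + x^2*y - y*z^2 + x*z - y
tr(b^3 a^-1 b^2 a) = tr(b^2 a b^3) tr(a) - tr(b^2 a b^3 a) = x*y^4*z - x^2*y^3 - y^3*z^2 - x*y^2*z + x^2*y + y*z^2 + y
next, tr(b^2 a^-1 b^2 a^-1 b) = tr(b^3 a^-1 b^2) tr(a) - tr(b^3 a^-1 b^2 a) = x^2*y^5 - 2*x*y^4*z - 3*x^2*y^3 + y^3*z^2 + 4*x*y^2*z + 2*x^2*y - y*z^2 - x*z - y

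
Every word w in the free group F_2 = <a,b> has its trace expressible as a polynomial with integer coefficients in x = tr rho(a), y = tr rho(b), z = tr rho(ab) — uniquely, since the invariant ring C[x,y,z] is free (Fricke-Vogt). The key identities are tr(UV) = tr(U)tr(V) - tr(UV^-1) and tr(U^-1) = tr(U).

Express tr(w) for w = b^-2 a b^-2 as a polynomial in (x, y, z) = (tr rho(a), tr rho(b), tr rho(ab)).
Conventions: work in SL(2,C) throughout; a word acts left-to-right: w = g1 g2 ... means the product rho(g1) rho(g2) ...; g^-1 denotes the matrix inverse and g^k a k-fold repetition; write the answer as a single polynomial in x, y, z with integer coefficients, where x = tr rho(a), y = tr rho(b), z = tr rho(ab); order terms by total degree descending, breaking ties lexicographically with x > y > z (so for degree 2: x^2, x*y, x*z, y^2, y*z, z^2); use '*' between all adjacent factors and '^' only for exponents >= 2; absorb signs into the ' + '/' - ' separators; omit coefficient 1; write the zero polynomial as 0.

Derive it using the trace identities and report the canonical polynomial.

x*y^4 - y^3*z - 3*x*y^2 + 2*y*z + x

trace(a b^-1) = trace(a)*trace(b) - trace(a b) = x*y - z
trace(b^-2 a) = trace(a b^-1)*trace(b) - trace(a) = x*y^2 - y*z - x
so trace(a b^-3) = trace(b^-2 a)*trace(b) - trace(b^-2 a b) = x*y^3 - y^2*z - 2*x*y + z
reduce: trace(b^-2 a b^-2) = trace(a b^-3)*trace(b) - trace(a b^-2) = x*y^4 - y^3*z - 3*x*y^2 + 2*y*z + x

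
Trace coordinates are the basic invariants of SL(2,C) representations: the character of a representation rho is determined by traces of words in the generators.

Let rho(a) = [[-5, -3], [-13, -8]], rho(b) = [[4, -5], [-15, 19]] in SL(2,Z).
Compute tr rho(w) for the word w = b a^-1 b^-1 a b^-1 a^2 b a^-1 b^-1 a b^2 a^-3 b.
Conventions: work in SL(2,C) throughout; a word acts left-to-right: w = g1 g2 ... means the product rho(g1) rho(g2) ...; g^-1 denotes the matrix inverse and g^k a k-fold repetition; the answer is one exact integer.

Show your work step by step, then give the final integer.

-12591958146298669438

rho(b) = [[4, -5], [-15, 19]]
... * rho(a^-1) = [[-8, 3], [13, -5]]  ->  [[-97, 37], [367, -140]]
... * rho(b^-1) = [[19, 5], [15, 4]]  ->  [[-1288, -337], [4873, 1275]]
... * rho(a) = [[-5, -3], [-13, -8]]  ->  [[10821, 6560], [-40940, -24819]]
... * rho(b^-1) = [[19, 5], [15, 4]]  ->  [[303999, 80345], [-1150145, -303976]]
... * rho(a) = [[-5, -3], [-13, -8]]  ->  [[-2564480, -1554757], [9702413, 5882243]]
... * rho(a) = [[-5, -3], [-13, -8]]  ->  [[33034241, 20131496], [-124981224, -76165183]]
... * rho(b) = [[4, -5], [-15, 19]]  ->  [[-169835476, 217327219], [642552849, -822232357]]
... * rho(a^-1) = [[-8, 3], [13, -5]]  ->  [[4183937655, -1596142523], [-15829443433, 6038820332]]
... * rho(b^-1) = [[19, 5], [15, 4]]  ->  [[55552677600, 14535118183], [-210177120247, -54991935837]]
... * rho(a) = [[-5, -3], [-13, -8]]  ->  [[-466719924379, -282938978264], [1765780767116, 1070466847437]]
... * rho(b) = [[4, -5], [-15, 19]]  ->  [[2377204976444, -3042240965121], [-8993879643091, 11509966265723]]
... * rho(b) = [[4, -5], [-15, 19]]  ->  [[55142434382591, -69688603219519], [-208625012558209, 263658757264192]]
... * rho(a^-1) = [[-8, 3], [13, -5]]  ->  [[-1347091316914475, 513870319245368], [5096563944900168, -1944168823995587]]
... * rho(a^-1) = [[-8, 3], [13, -5]]  ->  [[17457044685505584, -6610625546970265], [-66046706271143975, 25010535954678439]]
... * rho(a^-1) = [[-8, 3], [13, -5]]  ->  [[-225594489594658117, 85424261791368077], [853510617579971507, -323192798586824120]]
... * rho(b) = [[4, -5], [-15, 19]]  ->  [[-2183741885249153623, 2751033422009284048], [8261934449122247828, -10408216261049515815]]
tr = -2183741885249153623 + -10408216261049515815 = -12591958146298669438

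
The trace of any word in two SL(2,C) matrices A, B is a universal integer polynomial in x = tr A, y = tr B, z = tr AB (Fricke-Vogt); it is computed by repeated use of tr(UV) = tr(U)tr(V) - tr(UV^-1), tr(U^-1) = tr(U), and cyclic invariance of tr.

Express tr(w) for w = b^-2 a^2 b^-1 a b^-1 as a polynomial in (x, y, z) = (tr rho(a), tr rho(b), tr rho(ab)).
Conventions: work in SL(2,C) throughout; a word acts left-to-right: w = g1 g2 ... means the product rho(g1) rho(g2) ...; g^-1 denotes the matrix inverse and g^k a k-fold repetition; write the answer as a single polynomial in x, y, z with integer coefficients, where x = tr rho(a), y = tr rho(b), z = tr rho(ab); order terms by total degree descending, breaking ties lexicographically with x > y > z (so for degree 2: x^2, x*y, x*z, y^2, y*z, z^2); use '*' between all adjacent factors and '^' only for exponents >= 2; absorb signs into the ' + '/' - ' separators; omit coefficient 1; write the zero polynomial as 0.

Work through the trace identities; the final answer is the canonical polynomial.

trace(a^2) = trace(a) trace(a) - trace(1) = x^2 - 2
trace(a^3) = trace(a) trace(a^2) - trace(a) = x^3 - 3*x
trace(b a^2) = trace(a) trace(b a) - trace(b) = x*z - y
trace(a^3 b) = trace(a) trace(b a^2) - trace(b a) = x^2*z - x*y - z
trace(b^-1 a^3) = trace(a^3) trace(b) - trace(a^3 b) = x^3*y - x^2*z - 2*x*y + z
trace(a b^-2 a^2) = trace(b^-1 a^3) trace(b) - trace(b^-1 a^3 b) = x^3*y^2 - x^2*y*z - x^3 - 2*x*y^2 + y*z + 3*x
trace(b a b a) = trace(b a) trace(b a) - trace(1)   [split at repeated b] = z^2 - 2
trace(b a b) = trace(b) trace(a b) - trace(a) = y*z - x
trace(a^2 b a b) = trace(a) trace(b a b a) - trace(b a b) = x*z^2 - y*z - x
trace(a^2 b a b^-1) = trace(a^2 b a) trace(b) - trace(a^2 b a b) = x^2*y*z - x*y^2 - x*z^2 + x
trace(a b^-2 a^2 b) = trace(a^2 b a b^-1) trace(b) - trace(a^2 b a) = x^2*y^2*z - x*y^3 - x*y*z^2 - x^2*z + 2*x*y + z
trace(b^-2 a^2 b^-1 a) = trace(a b^-2 a^2) trace(b) - trace(a b^-2 a^2 b) = x^3*y^3 - 2*x^2*y^2*z - x^3*y - x*y^3 + x*y*z^2 + x^2*z + y^2*z + x*y - z
trace(b^-1 a^2 b^-1 a) = trace(a b^-1 a^2) trace(b) - trace(a b^-1 a^2 b) = x^3*y^2 - 2*x^2*y*z - x*y^2 + x*z^2 + y*z - x
trace(b^-2 a^2 b^-1 a b^-1) = trace(b^-2 a^2 b^-1 a) trace(b) - trace(b^-2 a^2 b^-1 a b) = x^3*y^4 - 2*x^2*y^3*z - 2*x^3*y^2 - x*y^4 + x*y^2*z^2 + 3*x^2*y*z + y^3*z + 2*x*y^2 - x*z^2 - 2*y*z + x

x^3*y^4 - 2*x^2*y^3*z - 2*x^3*y^2 - x*y^4 + x*y^2*z^2 + 3*x^2*y*z + y^3*z + 2*x*y^2 - x*z^2 - 2*y*z + x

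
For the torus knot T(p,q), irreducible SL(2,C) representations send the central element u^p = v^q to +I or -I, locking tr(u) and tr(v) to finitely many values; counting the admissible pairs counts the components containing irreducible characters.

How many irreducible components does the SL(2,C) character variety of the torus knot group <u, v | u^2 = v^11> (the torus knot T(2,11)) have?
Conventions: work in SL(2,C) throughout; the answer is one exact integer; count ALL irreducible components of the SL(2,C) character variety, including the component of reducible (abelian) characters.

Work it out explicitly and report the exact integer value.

6

In the torus knot group T(2,11), u^2 = v^11 is central, so an irreducible representation sends it to +I or -I (Schur).
This locks tr(u) to 2*cos(pi*alpha/2), alpha in 1..1, and tr(v) to 2*cos(pi*beta/11), beta in 1..10, on each component of irreducible characters.
Consistency of u^2 = (-1)^alpha I with v^11 = (-1)^beta I forces alpha = beta (mod 2).
count pairs: odd alpha (1 choices) x odd beta (5), plus even alpha (0) x even beta (5): 1*5 + 0*5 = 5.
That is 5 components of irreducible characters, and with the reducible (abelian) component the total is 6.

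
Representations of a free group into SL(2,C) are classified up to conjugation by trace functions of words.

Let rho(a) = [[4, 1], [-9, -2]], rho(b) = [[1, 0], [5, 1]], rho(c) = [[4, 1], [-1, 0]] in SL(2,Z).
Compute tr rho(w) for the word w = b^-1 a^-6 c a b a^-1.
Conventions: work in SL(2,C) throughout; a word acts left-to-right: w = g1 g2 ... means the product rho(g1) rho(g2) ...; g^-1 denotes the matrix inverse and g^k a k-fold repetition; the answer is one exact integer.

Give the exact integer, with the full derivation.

-788

rho(b^-1) = [[1, 0], [-5, 1]]
... * rho(a^-1) = [[-2, -1], [9, 4]]  ->  [[-2, -1], [19, 9]]
... * rho(a^-1) = [[-2, -1], [9, 4]]  ->  [[-5, -2], [43, 17]]
... * rho(a^-1) = [[-2, -1], [9, 4]]  ->  [[-8, -3], [67, 25]]
... * rho(a^-1) = [[-2, -1], [9, 4]]  ->  [[-11, -4], [91, 33]]
... * rho(a^-1) = [[-2, -1], [9, 4]]  ->  [[-14, -5], [115, 41]]
... * rho(a^-1) = [[-2, -1], [9, 4]]  ->  [[-17, -6], [139, 49]]
... * rho(c) = [[4, 1], [-1, 0]]  ->  [[-62, -17], [507, 139]]
... * rho(a) = [[4, 1], [-9, -2]]  ->  [[-95, -28], [777, 229]]
... * rho(b) = [[1, 0], [5, 1]]  ->  [[-235, -28], [1922, 229]]
... * rho(a^-1) = [[-2, -1], [9, 4]]  ->  [[218, 123], [-1783, -1006]]
tr = 218 + -1006 = -788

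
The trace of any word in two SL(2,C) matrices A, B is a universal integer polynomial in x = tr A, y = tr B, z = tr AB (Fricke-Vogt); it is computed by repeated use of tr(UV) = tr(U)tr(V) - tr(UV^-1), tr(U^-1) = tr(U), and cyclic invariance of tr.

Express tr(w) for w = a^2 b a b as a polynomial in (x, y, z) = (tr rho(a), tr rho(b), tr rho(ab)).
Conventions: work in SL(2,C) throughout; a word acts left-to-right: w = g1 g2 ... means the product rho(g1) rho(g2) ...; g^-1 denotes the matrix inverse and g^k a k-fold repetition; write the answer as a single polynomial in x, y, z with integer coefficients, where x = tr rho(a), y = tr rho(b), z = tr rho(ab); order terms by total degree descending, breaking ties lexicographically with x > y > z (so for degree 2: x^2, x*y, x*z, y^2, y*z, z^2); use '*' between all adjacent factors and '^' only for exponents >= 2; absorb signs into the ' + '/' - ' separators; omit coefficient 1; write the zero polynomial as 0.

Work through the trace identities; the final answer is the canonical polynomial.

x*z^2 - y*z - x

trace(b a b a) = trace(b a)*trace(b a) - trace(1)  (split on b) = z^2 - 2
trace(b a b) = trace(b)*trace(a b) - trace(a)  (reduce the b square) = y*z - x
trace(a^2 b a b) = trace(a)*trace(b a b a) - trace(b a b)  (reduce the a square) = x*z^2 - y*z - x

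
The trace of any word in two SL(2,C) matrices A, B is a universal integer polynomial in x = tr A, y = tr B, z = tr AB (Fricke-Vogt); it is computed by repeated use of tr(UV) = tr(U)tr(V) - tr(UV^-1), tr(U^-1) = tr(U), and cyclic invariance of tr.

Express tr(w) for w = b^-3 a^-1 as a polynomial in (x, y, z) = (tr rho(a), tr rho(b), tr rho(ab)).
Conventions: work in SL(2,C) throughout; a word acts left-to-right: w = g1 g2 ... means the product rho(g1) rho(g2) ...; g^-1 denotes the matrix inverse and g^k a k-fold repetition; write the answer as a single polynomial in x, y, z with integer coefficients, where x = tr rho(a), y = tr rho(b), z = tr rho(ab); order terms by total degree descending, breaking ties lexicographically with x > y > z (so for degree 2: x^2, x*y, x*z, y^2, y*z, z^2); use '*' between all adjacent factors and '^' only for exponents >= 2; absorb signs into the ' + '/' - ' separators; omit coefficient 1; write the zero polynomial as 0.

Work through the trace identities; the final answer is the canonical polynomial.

so trace(a^-1) = trace(a) = x
reduce: trace(a^-1 b) = trace(b)*trace(a) - trace(b a)   [inverse elimination on a] = x*y - z
trace(a^-1 b^-1) = trace(a^-1)*trace(b) - trace(a^-1 b)   [inverse elimination on b] = z
trace(b^-2 a^-1) = trace(a^-1 b^-1)*trace(b) - trace(a^-1)   [inverse elimination on b] = y*z - x
trace(b^-3 a^-1) = trace(b^-2 a^-1)*trace(b) - trace(b^-2 a^-1 b)   [inverse elimination on b] = y^2*z - x*y - z

y^2*z - x*y - z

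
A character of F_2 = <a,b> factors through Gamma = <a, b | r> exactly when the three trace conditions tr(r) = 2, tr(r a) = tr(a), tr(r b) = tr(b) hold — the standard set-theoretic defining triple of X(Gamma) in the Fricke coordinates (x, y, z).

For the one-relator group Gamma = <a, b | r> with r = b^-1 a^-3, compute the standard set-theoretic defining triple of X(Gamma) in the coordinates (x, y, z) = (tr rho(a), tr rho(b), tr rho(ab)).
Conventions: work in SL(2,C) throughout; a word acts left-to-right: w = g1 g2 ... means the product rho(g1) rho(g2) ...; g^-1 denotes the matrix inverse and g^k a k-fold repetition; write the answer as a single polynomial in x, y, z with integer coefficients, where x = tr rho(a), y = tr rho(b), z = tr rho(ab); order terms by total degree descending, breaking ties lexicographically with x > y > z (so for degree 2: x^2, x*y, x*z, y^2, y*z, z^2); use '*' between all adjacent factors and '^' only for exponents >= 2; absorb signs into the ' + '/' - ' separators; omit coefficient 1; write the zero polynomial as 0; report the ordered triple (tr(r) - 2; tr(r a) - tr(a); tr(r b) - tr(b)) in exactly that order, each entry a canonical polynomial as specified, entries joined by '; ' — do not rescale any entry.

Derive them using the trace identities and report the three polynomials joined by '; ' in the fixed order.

x^2*z - x*y - z - 2; x*z - x - y; x^3 - 3*x - y

tr(a^-1) = tr(a) = x
tr(a^-2) = tr(a^-1)*tr(a) - tr(1)   [inverse elimination on a] = x^2 - 2
tr(a^-3) = tr(a^-2)*tr(a) - tr(a^-1)   [inverse elimination on a] = x^3 - 3*x
apply: tr(b a^-1) = tr(b)*tr(a) - tr(b a)   [inverse elimination on a] = x*y - z
tr(a^-1 b a^-1) = tr(b a^-1)*tr(a) - tr(b)   [inverse elimination on a] = x^2*y - x*z - y
tr(a^-3 b) = tr(a^-1 b a^-1)*tr(a) - tr(a^-1 b)   [inverse elimination on a] = x^3*y - x^2*z - 2*x*y + z
apply: tr(b^-1 a^-3) = tr(a^-3)*tr(b) - tr(a^-3 b)   [inverse elimination on b] = x^2*z - x*y - z
tr(b^-1 a^-2) = tr(a^-1 b^-1)*tr(a) - tr(a^-1 b^-1 a)  (eliminate a^-1) = x*z - y
assemble the triple (tr(r) - 2; tr(r a) - x; tr(r b) - y)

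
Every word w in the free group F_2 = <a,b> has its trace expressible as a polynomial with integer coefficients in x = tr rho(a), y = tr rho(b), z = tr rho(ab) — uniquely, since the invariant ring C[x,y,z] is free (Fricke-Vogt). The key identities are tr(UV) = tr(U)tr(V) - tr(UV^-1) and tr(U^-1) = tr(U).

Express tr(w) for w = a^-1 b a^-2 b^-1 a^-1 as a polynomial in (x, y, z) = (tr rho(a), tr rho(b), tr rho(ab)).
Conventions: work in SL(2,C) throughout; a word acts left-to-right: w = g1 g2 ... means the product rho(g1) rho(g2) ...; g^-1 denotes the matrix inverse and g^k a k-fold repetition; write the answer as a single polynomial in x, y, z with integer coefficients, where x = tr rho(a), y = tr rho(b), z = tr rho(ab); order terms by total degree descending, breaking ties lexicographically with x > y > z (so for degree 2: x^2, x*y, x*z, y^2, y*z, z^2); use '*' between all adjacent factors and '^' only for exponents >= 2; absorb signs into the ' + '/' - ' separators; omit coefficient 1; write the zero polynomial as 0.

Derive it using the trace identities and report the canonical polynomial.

x^3*y*z - x^2*y^2 - x^2*z^2 + 2

reduce: trace(a^-1) = trace(a) = x
so trace(b a b) = trace(b)*trace(a b) - trace(a)  (reduce the b square) = y*z - x
trace(b a b a) = trace(a b)*trace(a b) - trace(1)  (split on a) = z^2 - 2
trace(a b a^-1 b) = trace(b a b)*trace(a) - trace(b a b a)  (eliminate a^-1) = x*y*z - x^2 - z^2 + 2
reduce: trace(b a^-1 b^-1 a) = trace(a b a^-1)*trace(b) - trace(a b a^-1 b)  (eliminate b^-1) = -x*y*z + x^2 + y^2 + z^2 - 2
trace(b a^-1 b^-1 a^-1) = trace(b a^-1 b^-1)*trace(a) - trace(b a^-1 b^-1 a)  (eliminate a^-1) = x*y*z - y^2 - z^2 + 2
so trace(a^-1 b^-1 a^-2 b) = trace(b a^-1 b^-1 a^-1)*trace(a) - trace(b a^-1 b^-1)  (eliminate a^-1) = x^2*y*z - x*y^2 - x*z^2 + x
reduce: trace(a^-2) = trace(a^-1)*trace(a) - trace(1)  (eliminate a^-1) = x^2 - 2
trace(a^-1 b a^-2 b^-1 a^-1) = trace(a^-1 b^-1 a^-2 b)*trace(a) - trace(a^-1 b^-1 a^-2 b a)  (eliminate a^-1) = x^3*y*z - x^2*y^2 - x^2*z^2 + 2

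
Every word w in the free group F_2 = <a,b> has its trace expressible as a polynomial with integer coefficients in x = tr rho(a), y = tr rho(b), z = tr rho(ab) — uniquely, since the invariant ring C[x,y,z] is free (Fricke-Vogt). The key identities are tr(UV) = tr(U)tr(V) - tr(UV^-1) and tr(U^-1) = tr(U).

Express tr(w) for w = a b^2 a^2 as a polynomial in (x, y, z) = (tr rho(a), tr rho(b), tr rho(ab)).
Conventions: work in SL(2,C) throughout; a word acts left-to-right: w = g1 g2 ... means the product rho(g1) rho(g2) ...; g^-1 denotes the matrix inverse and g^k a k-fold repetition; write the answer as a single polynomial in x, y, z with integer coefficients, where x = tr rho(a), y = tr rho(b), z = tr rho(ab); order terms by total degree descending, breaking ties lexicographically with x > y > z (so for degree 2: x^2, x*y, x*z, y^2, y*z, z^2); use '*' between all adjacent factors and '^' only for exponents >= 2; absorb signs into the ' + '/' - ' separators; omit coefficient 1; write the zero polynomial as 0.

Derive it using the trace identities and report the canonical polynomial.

x^2*y*z - x^3 - x*y^2 - y*z + 3*x

trace(a^2 b) = trace(a) * trace(b a) - trace(b)  (reduce the a square) = x*z - y
use: trace(a^2) = trace(a) * trace(a) - trace(1)  (reduce the a square) = x^2 - 2
trace(a b^2 a) = trace(b) * trace(a^2 b) - trace(a^2)  (reduce the b square) = x*y*z - x^2 - y^2 + 2
trace(a b^2) = trace(b) * trace(a b) - trace(a)  (reduce the b square) = y*z - x
trace(a b^2 a^2) = trace(a) * trace(a b^2 a) - trace(a b^2)  (reduce the a square) = x^2*y*z - x^3 - x*y^2 - y*z + 3*x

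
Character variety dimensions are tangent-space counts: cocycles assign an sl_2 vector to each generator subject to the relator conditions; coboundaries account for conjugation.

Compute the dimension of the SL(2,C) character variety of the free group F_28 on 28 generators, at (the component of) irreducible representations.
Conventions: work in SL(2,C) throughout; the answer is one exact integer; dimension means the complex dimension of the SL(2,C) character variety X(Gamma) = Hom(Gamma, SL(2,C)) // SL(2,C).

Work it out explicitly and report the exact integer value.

81

Here Gamma is free of rank 28 — no relator constrains a cocycle.
A cocycle picks one sl_2 vector per generator freely, giving dim Z^1 = 3*28 = 84.
Irreducibility makes the coboundary map sl_2 -> Z^1 injective (trivial centralizer), so dim B^1 = 3.
Therefore dim X = 84 - 3 = 81.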